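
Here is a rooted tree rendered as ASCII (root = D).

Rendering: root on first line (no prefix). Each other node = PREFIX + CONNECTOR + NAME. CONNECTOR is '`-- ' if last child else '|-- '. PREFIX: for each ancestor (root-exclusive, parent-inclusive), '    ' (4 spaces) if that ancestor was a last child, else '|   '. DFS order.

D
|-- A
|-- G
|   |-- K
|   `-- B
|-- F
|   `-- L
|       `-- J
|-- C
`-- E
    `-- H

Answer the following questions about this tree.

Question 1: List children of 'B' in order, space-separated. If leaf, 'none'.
Node B's children (from adjacency): (leaf)

Answer: none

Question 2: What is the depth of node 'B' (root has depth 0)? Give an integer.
Path from root to B: D -> G -> B
Depth = number of edges = 2

Answer: 2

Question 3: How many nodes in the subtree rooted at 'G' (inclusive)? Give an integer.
Answer: 3

Derivation:
Subtree rooted at G contains: B, G, K
Count = 3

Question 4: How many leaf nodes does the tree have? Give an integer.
Answer: 6

Derivation:
Leaves (nodes with no children): A, B, C, H, J, K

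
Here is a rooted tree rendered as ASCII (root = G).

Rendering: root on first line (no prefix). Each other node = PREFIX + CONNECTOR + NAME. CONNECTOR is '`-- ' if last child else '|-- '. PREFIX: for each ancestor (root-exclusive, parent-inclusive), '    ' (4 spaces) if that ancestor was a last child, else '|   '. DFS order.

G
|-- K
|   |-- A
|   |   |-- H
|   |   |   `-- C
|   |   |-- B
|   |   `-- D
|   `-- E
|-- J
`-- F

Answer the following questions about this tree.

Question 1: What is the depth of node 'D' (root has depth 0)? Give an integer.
Path from root to D: G -> K -> A -> D
Depth = number of edges = 3

Answer: 3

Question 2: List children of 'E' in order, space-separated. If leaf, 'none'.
Node E's children (from adjacency): (leaf)

Answer: none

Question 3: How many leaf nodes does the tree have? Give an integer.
Leaves (nodes with no children): B, C, D, E, F, J

Answer: 6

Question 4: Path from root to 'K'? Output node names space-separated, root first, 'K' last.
Walk down from root: G -> K

Answer: G K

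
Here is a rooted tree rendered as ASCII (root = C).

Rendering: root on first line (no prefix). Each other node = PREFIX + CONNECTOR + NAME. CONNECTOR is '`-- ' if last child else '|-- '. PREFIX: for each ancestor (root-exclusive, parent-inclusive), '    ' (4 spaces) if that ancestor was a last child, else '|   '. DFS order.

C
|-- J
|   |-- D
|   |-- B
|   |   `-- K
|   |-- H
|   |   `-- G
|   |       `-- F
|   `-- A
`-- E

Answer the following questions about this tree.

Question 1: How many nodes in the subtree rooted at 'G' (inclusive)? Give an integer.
Subtree rooted at G contains: F, G
Count = 2

Answer: 2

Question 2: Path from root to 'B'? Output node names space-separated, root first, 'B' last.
Answer: C J B

Derivation:
Walk down from root: C -> J -> B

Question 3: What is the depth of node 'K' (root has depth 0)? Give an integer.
Answer: 3

Derivation:
Path from root to K: C -> J -> B -> K
Depth = number of edges = 3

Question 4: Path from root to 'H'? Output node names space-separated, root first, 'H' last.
Walk down from root: C -> J -> H

Answer: C J H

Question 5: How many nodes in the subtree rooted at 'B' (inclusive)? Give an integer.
Subtree rooted at B contains: B, K
Count = 2

Answer: 2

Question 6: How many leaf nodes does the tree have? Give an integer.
Answer: 5

Derivation:
Leaves (nodes with no children): A, D, E, F, K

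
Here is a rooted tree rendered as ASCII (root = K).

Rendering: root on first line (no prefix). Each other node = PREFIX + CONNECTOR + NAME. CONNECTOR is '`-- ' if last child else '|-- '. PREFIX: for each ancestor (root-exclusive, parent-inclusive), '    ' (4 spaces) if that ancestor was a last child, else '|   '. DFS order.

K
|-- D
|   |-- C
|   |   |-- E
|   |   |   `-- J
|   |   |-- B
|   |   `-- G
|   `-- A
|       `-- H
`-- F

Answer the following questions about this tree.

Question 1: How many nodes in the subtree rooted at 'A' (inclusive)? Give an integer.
Subtree rooted at A contains: A, H
Count = 2

Answer: 2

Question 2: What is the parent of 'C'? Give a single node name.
Scan adjacency: C appears as child of D

Answer: D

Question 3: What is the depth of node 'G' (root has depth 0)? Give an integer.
Answer: 3

Derivation:
Path from root to G: K -> D -> C -> G
Depth = number of edges = 3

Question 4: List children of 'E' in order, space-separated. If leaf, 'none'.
Node E's children (from adjacency): J

Answer: J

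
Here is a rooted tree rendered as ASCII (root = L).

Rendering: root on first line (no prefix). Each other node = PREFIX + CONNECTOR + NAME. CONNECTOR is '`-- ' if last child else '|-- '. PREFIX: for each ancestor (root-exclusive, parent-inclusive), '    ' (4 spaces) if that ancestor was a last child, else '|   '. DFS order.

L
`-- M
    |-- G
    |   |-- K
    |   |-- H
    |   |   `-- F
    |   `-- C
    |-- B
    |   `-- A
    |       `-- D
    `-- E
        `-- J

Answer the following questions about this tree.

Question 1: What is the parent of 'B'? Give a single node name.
Scan adjacency: B appears as child of M

Answer: M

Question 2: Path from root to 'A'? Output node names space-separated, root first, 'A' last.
Answer: L M B A

Derivation:
Walk down from root: L -> M -> B -> A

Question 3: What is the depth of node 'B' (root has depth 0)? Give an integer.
Answer: 2

Derivation:
Path from root to B: L -> M -> B
Depth = number of edges = 2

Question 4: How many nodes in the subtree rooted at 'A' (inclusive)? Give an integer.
Answer: 2

Derivation:
Subtree rooted at A contains: A, D
Count = 2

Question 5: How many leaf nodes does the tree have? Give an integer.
Answer: 5

Derivation:
Leaves (nodes with no children): C, D, F, J, K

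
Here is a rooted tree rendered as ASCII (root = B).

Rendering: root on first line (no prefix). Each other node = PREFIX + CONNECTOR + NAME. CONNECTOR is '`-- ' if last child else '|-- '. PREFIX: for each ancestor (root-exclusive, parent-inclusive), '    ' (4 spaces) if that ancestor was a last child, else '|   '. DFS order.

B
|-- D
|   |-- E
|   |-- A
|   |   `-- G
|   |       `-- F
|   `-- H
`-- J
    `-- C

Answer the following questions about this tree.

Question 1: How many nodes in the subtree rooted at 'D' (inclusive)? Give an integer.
Subtree rooted at D contains: A, D, E, F, G, H
Count = 6

Answer: 6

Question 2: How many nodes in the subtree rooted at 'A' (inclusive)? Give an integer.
Subtree rooted at A contains: A, F, G
Count = 3

Answer: 3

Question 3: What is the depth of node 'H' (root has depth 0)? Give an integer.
Answer: 2

Derivation:
Path from root to H: B -> D -> H
Depth = number of edges = 2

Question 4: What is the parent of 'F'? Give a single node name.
Answer: G

Derivation:
Scan adjacency: F appears as child of G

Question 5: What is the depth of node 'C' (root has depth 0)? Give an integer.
Path from root to C: B -> J -> C
Depth = number of edges = 2

Answer: 2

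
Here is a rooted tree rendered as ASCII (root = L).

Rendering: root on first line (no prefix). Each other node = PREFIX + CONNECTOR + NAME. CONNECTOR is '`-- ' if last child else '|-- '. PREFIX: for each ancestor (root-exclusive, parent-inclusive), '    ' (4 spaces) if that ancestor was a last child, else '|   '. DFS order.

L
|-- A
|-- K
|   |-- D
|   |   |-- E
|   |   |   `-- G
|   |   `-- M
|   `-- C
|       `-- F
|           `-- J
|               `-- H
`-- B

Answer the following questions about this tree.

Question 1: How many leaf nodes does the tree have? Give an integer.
Leaves (nodes with no children): A, B, G, H, M

Answer: 5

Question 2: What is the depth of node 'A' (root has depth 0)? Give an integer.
Answer: 1

Derivation:
Path from root to A: L -> A
Depth = number of edges = 1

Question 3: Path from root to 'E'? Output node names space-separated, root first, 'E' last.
Answer: L K D E

Derivation:
Walk down from root: L -> K -> D -> E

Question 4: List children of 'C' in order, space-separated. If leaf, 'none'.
Answer: F

Derivation:
Node C's children (from adjacency): F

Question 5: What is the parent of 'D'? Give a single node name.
Scan adjacency: D appears as child of K

Answer: K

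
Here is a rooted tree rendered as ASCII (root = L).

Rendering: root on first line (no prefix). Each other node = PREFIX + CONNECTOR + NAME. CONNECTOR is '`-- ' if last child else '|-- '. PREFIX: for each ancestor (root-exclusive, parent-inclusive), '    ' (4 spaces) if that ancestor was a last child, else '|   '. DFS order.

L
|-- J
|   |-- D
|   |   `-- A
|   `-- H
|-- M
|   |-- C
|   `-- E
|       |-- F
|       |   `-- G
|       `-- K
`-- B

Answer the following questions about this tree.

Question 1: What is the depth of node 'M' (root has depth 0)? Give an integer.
Path from root to M: L -> M
Depth = number of edges = 1

Answer: 1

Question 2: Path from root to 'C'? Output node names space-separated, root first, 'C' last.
Answer: L M C

Derivation:
Walk down from root: L -> M -> C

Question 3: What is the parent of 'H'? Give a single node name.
Answer: J

Derivation:
Scan adjacency: H appears as child of J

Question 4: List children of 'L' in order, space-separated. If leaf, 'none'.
Answer: J M B

Derivation:
Node L's children (from adjacency): J, M, B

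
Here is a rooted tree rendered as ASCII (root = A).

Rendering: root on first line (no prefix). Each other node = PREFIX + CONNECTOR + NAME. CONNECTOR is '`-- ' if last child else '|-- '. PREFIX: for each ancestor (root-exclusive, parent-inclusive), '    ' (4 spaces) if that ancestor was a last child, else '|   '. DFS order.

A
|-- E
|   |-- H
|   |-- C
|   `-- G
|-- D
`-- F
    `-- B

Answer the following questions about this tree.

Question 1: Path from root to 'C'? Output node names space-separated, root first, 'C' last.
Answer: A E C

Derivation:
Walk down from root: A -> E -> C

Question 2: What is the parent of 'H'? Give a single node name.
Scan adjacency: H appears as child of E

Answer: E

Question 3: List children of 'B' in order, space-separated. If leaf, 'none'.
Answer: none

Derivation:
Node B's children (from adjacency): (leaf)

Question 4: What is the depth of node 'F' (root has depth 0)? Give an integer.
Answer: 1

Derivation:
Path from root to F: A -> F
Depth = number of edges = 1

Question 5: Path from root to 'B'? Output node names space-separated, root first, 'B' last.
Answer: A F B

Derivation:
Walk down from root: A -> F -> B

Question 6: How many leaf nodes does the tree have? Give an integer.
Answer: 5

Derivation:
Leaves (nodes with no children): B, C, D, G, H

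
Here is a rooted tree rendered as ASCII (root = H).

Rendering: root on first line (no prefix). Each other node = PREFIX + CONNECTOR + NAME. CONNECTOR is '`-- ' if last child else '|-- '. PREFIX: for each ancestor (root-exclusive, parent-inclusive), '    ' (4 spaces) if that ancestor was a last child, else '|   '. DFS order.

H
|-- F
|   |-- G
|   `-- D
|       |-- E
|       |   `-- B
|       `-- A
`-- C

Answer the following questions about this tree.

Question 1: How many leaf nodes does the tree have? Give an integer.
Leaves (nodes with no children): A, B, C, G

Answer: 4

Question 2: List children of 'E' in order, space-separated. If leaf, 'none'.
Answer: B

Derivation:
Node E's children (from adjacency): B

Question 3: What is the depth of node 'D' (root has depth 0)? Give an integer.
Answer: 2

Derivation:
Path from root to D: H -> F -> D
Depth = number of edges = 2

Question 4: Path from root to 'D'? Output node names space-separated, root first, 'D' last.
Walk down from root: H -> F -> D

Answer: H F D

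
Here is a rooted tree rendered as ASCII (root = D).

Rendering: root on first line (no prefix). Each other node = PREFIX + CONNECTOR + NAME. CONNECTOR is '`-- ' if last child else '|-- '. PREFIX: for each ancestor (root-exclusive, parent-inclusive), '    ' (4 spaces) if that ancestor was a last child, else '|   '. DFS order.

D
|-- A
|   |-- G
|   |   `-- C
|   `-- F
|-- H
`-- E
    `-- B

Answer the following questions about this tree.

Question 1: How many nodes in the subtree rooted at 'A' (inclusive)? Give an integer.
Subtree rooted at A contains: A, C, F, G
Count = 4

Answer: 4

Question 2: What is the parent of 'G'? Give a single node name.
Scan adjacency: G appears as child of A

Answer: A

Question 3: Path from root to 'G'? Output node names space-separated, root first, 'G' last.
Walk down from root: D -> A -> G

Answer: D A G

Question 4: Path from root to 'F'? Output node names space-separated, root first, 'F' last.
Walk down from root: D -> A -> F

Answer: D A F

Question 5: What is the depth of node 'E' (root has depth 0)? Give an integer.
Answer: 1

Derivation:
Path from root to E: D -> E
Depth = number of edges = 1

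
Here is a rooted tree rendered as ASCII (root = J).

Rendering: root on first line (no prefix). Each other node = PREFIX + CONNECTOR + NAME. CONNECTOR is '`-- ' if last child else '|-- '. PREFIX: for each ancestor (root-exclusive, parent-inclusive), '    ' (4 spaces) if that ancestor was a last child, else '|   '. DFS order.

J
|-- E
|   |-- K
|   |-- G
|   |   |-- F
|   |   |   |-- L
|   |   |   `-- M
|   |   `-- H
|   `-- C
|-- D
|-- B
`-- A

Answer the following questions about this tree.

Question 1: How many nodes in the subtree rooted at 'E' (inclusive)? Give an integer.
Subtree rooted at E contains: C, E, F, G, H, K, L, M
Count = 8

Answer: 8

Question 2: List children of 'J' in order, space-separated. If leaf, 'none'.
Node J's children (from adjacency): E, D, B, A

Answer: E D B A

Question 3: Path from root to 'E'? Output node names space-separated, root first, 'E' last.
Walk down from root: J -> E

Answer: J E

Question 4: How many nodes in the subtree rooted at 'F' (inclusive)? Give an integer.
Answer: 3

Derivation:
Subtree rooted at F contains: F, L, M
Count = 3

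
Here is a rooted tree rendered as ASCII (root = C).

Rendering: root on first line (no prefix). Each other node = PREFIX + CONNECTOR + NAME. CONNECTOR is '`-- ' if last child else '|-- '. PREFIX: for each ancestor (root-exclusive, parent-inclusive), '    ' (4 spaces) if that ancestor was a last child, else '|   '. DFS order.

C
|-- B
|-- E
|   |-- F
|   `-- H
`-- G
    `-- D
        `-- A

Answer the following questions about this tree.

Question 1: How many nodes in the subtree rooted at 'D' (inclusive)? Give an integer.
Subtree rooted at D contains: A, D
Count = 2

Answer: 2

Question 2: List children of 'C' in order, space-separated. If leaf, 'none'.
Answer: B E G

Derivation:
Node C's children (from adjacency): B, E, G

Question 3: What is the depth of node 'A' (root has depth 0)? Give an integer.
Answer: 3

Derivation:
Path from root to A: C -> G -> D -> A
Depth = number of edges = 3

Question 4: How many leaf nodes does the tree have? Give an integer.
Answer: 4

Derivation:
Leaves (nodes with no children): A, B, F, H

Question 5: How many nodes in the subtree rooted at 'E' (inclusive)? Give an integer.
Answer: 3

Derivation:
Subtree rooted at E contains: E, F, H
Count = 3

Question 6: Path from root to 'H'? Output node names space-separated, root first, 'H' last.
Answer: C E H

Derivation:
Walk down from root: C -> E -> H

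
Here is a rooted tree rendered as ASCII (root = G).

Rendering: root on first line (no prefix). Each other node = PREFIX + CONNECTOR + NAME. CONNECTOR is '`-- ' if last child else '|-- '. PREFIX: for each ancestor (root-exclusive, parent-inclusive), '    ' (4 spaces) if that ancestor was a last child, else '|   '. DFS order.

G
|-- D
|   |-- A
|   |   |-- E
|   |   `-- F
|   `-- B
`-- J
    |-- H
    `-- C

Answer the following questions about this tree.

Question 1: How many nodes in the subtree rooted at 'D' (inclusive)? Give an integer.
Subtree rooted at D contains: A, B, D, E, F
Count = 5

Answer: 5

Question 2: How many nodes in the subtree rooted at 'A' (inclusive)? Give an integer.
Answer: 3

Derivation:
Subtree rooted at A contains: A, E, F
Count = 3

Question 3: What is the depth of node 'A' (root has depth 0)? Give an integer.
Path from root to A: G -> D -> A
Depth = number of edges = 2

Answer: 2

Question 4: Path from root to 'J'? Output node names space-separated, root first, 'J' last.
Answer: G J

Derivation:
Walk down from root: G -> J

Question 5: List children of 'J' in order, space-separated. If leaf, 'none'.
Answer: H C

Derivation:
Node J's children (from adjacency): H, C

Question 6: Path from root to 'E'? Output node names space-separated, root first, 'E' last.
Answer: G D A E

Derivation:
Walk down from root: G -> D -> A -> E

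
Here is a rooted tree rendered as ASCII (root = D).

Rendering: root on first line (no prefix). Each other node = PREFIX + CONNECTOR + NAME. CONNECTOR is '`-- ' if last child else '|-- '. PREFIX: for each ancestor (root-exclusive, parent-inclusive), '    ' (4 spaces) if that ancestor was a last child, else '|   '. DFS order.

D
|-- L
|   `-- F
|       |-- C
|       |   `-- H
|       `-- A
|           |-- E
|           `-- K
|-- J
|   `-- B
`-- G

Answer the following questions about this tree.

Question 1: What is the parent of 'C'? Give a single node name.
Answer: F

Derivation:
Scan adjacency: C appears as child of F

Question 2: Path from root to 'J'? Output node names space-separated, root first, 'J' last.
Walk down from root: D -> J

Answer: D J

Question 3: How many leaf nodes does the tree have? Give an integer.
Leaves (nodes with no children): B, E, G, H, K

Answer: 5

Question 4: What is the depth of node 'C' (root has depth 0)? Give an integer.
Answer: 3

Derivation:
Path from root to C: D -> L -> F -> C
Depth = number of edges = 3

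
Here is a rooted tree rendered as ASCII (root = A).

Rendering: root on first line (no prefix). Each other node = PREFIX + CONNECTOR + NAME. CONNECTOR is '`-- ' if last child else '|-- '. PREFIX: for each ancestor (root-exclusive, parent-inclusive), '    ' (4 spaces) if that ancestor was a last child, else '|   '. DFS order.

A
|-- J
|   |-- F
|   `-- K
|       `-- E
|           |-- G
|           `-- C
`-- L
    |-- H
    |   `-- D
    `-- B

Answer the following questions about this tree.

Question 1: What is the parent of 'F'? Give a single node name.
Answer: J

Derivation:
Scan adjacency: F appears as child of J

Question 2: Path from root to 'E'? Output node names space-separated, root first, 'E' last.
Walk down from root: A -> J -> K -> E

Answer: A J K E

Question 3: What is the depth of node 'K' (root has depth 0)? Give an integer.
Path from root to K: A -> J -> K
Depth = number of edges = 2

Answer: 2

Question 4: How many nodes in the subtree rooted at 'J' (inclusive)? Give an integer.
Answer: 6

Derivation:
Subtree rooted at J contains: C, E, F, G, J, K
Count = 6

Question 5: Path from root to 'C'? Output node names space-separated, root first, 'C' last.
Walk down from root: A -> J -> K -> E -> C

Answer: A J K E C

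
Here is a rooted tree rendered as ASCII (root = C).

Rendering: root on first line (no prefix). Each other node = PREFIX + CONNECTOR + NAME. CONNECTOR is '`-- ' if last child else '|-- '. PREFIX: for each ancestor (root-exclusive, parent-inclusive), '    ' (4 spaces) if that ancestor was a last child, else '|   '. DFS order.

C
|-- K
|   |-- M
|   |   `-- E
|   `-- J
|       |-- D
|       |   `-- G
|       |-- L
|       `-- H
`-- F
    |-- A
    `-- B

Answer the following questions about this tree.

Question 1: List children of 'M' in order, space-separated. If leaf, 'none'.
Answer: E

Derivation:
Node M's children (from adjacency): E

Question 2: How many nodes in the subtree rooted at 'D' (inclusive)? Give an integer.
Subtree rooted at D contains: D, G
Count = 2

Answer: 2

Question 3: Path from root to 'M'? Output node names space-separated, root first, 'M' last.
Answer: C K M

Derivation:
Walk down from root: C -> K -> M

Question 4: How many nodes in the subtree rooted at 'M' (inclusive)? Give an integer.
Answer: 2

Derivation:
Subtree rooted at M contains: E, M
Count = 2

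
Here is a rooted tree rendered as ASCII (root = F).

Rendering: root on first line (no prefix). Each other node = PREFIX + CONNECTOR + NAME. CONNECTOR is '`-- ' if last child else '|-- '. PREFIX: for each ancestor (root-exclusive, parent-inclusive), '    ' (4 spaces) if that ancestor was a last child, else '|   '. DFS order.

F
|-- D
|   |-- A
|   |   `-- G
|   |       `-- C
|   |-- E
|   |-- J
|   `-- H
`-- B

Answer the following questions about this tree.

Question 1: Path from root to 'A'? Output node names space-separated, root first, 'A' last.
Walk down from root: F -> D -> A

Answer: F D A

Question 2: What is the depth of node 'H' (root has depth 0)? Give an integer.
Answer: 2

Derivation:
Path from root to H: F -> D -> H
Depth = number of edges = 2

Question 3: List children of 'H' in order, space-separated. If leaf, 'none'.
Node H's children (from adjacency): (leaf)

Answer: none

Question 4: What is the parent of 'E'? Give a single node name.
Answer: D

Derivation:
Scan adjacency: E appears as child of D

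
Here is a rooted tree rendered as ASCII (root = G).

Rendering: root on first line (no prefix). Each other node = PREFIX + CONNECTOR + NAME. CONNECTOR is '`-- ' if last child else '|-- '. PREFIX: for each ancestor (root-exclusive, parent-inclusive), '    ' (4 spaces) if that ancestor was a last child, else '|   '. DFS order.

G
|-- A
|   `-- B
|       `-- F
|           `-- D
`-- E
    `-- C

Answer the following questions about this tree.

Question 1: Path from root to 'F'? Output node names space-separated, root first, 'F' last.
Answer: G A B F

Derivation:
Walk down from root: G -> A -> B -> F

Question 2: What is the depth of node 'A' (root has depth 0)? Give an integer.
Answer: 1

Derivation:
Path from root to A: G -> A
Depth = number of edges = 1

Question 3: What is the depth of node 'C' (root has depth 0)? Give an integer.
Answer: 2

Derivation:
Path from root to C: G -> E -> C
Depth = number of edges = 2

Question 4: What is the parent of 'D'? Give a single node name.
Answer: F

Derivation:
Scan adjacency: D appears as child of F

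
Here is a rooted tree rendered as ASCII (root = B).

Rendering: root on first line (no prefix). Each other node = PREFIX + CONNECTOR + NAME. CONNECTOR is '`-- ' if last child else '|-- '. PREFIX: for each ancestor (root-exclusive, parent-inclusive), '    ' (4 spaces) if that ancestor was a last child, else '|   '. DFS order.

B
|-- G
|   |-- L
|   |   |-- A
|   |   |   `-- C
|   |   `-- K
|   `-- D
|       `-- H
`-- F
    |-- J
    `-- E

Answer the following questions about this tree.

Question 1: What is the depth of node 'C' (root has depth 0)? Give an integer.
Path from root to C: B -> G -> L -> A -> C
Depth = number of edges = 4

Answer: 4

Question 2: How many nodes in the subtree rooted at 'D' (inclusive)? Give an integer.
Answer: 2

Derivation:
Subtree rooted at D contains: D, H
Count = 2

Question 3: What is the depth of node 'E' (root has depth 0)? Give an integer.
Answer: 2

Derivation:
Path from root to E: B -> F -> E
Depth = number of edges = 2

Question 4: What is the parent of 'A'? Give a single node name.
Scan adjacency: A appears as child of L

Answer: L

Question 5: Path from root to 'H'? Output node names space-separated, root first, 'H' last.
Walk down from root: B -> G -> D -> H

Answer: B G D H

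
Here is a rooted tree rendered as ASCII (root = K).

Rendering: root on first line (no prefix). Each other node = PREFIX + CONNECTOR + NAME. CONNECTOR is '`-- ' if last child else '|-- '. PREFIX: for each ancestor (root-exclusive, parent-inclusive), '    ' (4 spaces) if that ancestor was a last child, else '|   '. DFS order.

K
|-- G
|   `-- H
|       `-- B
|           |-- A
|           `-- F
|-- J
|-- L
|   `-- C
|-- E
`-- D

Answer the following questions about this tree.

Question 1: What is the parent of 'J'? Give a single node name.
Answer: K

Derivation:
Scan adjacency: J appears as child of K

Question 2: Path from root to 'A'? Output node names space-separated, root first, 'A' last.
Walk down from root: K -> G -> H -> B -> A

Answer: K G H B A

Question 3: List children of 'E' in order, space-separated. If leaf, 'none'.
Node E's children (from adjacency): (leaf)

Answer: none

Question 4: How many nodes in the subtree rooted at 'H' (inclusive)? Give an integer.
Answer: 4

Derivation:
Subtree rooted at H contains: A, B, F, H
Count = 4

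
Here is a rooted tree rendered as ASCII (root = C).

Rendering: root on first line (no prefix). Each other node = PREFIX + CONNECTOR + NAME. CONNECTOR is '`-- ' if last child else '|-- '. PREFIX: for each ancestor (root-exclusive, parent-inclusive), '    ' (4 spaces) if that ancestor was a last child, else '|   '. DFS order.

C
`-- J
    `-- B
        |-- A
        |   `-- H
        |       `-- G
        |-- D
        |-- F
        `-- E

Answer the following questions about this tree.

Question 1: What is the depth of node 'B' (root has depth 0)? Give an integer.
Path from root to B: C -> J -> B
Depth = number of edges = 2

Answer: 2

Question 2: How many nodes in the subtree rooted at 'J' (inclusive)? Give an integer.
Answer: 8

Derivation:
Subtree rooted at J contains: A, B, D, E, F, G, H, J
Count = 8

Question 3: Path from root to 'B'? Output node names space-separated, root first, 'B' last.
Walk down from root: C -> J -> B

Answer: C J B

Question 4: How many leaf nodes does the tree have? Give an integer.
Leaves (nodes with no children): D, E, F, G

Answer: 4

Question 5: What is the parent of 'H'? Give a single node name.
Scan adjacency: H appears as child of A

Answer: A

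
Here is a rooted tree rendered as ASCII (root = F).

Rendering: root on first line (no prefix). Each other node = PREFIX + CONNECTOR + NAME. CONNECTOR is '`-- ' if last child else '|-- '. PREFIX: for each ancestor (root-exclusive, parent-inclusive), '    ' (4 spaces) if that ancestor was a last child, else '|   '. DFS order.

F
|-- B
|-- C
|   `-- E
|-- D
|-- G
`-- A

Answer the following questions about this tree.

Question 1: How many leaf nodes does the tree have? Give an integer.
Leaves (nodes with no children): A, B, D, E, G

Answer: 5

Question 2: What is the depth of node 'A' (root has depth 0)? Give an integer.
Answer: 1

Derivation:
Path from root to A: F -> A
Depth = number of edges = 1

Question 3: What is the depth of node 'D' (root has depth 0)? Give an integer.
Path from root to D: F -> D
Depth = number of edges = 1

Answer: 1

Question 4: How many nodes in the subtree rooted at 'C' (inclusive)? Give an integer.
Answer: 2

Derivation:
Subtree rooted at C contains: C, E
Count = 2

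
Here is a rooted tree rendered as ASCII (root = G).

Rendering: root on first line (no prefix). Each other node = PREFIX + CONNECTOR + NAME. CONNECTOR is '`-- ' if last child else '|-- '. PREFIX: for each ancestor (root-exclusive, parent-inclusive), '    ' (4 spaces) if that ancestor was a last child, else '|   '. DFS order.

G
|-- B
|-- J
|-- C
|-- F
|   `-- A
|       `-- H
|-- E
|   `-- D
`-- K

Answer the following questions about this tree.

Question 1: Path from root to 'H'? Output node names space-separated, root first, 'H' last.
Answer: G F A H

Derivation:
Walk down from root: G -> F -> A -> H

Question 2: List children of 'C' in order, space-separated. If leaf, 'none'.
Answer: none

Derivation:
Node C's children (from adjacency): (leaf)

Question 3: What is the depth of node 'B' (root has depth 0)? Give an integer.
Path from root to B: G -> B
Depth = number of edges = 1

Answer: 1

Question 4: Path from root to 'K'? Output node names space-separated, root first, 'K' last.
Answer: G K

Derivation:
Walk down from root: G -> K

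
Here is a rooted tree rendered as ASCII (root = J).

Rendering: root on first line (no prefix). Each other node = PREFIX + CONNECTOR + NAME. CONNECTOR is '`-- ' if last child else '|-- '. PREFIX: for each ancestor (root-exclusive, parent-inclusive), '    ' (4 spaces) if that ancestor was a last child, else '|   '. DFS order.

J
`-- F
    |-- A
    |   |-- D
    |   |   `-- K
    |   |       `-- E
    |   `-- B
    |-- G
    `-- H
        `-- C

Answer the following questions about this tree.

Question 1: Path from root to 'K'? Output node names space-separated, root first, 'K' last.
Walk down from root: J -> F -> A -> D -> K

Answer: J F A D K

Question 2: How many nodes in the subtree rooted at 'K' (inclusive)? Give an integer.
Answer: 2

Derivation:
Subtree rooted at K contains: E, K
Count = 2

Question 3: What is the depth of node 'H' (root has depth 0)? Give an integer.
Path from root to H: J -> F -> H
Depth = number of edges = 2

Answer: 2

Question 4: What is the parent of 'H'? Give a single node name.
Answer: F

Derivation:
Scan adjacency: H appears as child of F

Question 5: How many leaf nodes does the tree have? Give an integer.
Leaves (nodes with no children): B, C, E, G

Answer: 4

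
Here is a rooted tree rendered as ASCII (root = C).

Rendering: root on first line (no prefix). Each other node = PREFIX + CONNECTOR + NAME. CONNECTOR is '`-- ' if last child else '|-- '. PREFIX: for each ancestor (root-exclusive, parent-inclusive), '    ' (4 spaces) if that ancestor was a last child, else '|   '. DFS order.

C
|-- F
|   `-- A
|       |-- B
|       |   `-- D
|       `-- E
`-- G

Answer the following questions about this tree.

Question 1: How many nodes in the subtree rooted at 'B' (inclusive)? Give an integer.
Subtree rooted at B contains: B, D
Count = 2

Answer: 2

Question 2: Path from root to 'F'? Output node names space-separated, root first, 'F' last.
Answer: C F

Derivation:
Walk down from root: C -> F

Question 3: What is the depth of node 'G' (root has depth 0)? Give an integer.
Answer: 1

Derivation:
Path from root to G: C -> G
Depth = number of edges = 1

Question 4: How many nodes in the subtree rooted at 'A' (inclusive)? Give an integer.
Answer: 4

Derivation:
Subtree rooted at A contains: A, B, D, E
Count = 4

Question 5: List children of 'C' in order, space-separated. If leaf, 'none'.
Node C's children (from adjacency): F, G

Answer: F G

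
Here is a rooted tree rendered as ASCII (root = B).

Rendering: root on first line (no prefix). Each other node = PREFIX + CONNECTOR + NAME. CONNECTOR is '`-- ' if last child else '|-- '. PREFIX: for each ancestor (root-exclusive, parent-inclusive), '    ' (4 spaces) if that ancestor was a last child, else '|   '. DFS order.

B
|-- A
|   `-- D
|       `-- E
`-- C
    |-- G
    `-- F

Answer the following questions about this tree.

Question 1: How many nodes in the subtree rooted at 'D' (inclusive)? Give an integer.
Subtree rooted at D contains: D, E
Count = 2

Answer: 2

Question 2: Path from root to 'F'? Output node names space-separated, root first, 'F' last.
Answer: B C F

Derivation:
Walk down from root: B -> C -> F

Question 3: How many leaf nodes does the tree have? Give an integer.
Leaves (nodes with no children): E, F, G

Answer: 3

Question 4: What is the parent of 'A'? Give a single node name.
Scan adjacency: A appears as child of B

Answer: B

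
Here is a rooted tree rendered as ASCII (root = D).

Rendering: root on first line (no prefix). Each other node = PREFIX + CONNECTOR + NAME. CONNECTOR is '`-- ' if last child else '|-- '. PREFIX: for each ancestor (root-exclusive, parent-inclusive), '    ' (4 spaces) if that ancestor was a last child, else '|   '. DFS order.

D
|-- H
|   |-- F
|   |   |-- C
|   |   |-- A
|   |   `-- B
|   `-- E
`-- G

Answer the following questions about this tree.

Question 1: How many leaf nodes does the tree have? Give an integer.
Answer: 5

Derivation:
Leaves (nodes with no children): A, B, C, E, G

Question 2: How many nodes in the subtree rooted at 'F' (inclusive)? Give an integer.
Answer: 4

Derivation:
Subtree rooted at F contains: A, B, C, F
Count = 4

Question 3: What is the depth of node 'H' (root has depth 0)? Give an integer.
Path from root to H: D -> H
Depth = number of edges = 1

Answer: 1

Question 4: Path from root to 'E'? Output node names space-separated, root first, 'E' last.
Walk down from root: D -> H -> E

Answer: D H E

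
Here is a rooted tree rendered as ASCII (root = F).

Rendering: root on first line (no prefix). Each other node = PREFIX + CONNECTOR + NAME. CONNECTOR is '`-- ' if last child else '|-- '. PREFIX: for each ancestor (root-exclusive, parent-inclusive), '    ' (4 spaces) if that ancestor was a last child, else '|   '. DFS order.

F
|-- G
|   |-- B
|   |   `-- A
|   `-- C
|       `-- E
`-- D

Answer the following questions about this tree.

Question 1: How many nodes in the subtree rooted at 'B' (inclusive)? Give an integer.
Subtree rooted at B contains: A, B
Count = 2

Answer: 2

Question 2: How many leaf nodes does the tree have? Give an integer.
Answer: 3

Derivation:
Leaves (nodes with no children): A, D, E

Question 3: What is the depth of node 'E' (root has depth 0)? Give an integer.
Path from root to E: F -> G -> C -> E
Depth = number of edges = 3

Answer: 3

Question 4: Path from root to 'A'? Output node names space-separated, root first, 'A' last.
Answer: F G B A

Derivation:
Walk down from root: F -> G -> B -> A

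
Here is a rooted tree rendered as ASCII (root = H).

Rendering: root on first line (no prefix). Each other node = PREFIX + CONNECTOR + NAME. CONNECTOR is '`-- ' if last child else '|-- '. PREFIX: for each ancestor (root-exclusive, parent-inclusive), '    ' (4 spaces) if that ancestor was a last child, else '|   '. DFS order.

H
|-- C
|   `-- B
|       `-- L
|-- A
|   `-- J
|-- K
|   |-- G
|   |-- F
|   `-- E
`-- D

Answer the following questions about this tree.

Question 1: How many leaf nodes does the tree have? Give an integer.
Leaves (nodes with no children): D, E, F, G, J, L

Answer: 6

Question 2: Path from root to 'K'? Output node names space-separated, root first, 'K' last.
Answer: H K

Derivation:
Walk down from root: H -> K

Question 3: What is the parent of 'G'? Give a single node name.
Scan adjacency: G appears as child of K

Answer: K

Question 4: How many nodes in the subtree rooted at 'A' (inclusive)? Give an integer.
Answer: 2

Derivation:
Subtree rooted at A contains: A, J
Count = 2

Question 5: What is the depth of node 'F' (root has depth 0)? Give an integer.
Answer: 2

Derivation:
Path from root to F: H -> K -> F
Depth = number of edges = 2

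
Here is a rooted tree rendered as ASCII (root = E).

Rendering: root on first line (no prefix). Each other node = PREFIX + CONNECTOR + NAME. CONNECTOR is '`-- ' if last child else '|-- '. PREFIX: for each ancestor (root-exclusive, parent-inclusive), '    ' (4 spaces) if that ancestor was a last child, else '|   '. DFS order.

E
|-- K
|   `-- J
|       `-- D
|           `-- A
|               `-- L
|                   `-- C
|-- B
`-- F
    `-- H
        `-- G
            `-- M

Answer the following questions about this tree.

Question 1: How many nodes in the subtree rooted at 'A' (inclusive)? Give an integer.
Subtree rooted at A contains: A, C, L
Count = 3

Answer: 3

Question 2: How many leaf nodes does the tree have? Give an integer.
Answer: 3

Derivation:
Leaves (nodes with no children): B, C, M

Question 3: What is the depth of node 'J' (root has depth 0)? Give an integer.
Path from root to J: E -> K -> J
Depth = number of edges = 2

Answer: 2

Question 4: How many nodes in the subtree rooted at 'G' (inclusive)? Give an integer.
Answer: 2

Derivation:
Subtree rooted at G contains: G, M
Count = 2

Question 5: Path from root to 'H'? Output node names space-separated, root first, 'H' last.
Answer: E F H

Derivation:
Walk down from root: E -> F -> H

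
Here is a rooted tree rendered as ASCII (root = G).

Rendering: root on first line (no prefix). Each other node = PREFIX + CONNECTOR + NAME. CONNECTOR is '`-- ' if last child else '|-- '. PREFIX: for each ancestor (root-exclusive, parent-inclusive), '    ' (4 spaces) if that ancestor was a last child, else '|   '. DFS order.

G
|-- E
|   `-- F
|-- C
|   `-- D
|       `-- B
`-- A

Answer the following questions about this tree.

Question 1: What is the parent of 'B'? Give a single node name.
Scan adjacency: B appears as child of D

Answer: D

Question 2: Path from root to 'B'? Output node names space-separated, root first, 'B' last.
Walk down from root: G -> C -> D -> B

Answer: G C D B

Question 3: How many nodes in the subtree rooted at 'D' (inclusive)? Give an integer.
Subtree rooted at D contains: B, D
Count = 2

Answer: 2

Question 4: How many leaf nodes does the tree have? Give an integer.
Answer: 3

Derivation:
Leaves (nodes with no children): A, B, F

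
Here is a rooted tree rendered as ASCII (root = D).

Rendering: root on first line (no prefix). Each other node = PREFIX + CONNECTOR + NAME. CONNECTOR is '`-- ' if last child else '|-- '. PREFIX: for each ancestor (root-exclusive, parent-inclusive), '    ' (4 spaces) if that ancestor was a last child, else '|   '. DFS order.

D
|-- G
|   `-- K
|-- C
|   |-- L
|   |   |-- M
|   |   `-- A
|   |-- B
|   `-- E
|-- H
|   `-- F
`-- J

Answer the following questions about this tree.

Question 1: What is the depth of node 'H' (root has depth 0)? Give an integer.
Answer: 1

Derivation:
Path from root to H: D -> H
Depth = number of edges = 1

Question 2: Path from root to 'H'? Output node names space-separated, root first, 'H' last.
Answer: D H

Derivation:
Walk down from root: D -> H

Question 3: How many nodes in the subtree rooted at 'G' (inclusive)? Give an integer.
Subtree rooted at G contains: G, K
Count = 2

Answer: 2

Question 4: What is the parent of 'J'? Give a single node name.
Scan adjacency: J appears as child of D

Answer: D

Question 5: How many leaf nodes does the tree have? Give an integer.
Answer: 7

Derivation:
Leaves (nodes with no children): A, B, E, F, J, K, M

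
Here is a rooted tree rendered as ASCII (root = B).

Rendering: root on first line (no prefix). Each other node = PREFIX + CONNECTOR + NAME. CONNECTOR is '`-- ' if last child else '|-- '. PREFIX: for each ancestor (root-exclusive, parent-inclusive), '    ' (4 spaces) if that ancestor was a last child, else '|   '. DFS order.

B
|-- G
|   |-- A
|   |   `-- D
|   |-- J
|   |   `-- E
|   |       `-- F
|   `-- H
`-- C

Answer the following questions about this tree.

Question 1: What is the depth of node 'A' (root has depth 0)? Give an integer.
Answer: 2

Derivation:
Path from root to A: B -> G -> A
Depth = number of edges = 2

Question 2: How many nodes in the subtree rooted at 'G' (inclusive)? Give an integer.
Subtree rooted at G contains: A, D, E, F, G, H, J
Count = 7

Answer: 7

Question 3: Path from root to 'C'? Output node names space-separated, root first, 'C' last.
Walk down from root: B -> C

Answer: B C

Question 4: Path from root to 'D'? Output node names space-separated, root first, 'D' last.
Walk down from root: B -> G -> A -> D

Answer: B G A D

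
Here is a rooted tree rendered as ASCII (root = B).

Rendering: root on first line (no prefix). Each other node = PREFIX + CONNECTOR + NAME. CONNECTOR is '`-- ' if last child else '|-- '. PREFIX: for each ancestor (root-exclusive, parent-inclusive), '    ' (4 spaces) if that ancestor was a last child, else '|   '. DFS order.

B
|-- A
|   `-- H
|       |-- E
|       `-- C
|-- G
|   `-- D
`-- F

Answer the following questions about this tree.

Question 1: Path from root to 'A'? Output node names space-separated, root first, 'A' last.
Walk down from root: B -> A

Answer: B A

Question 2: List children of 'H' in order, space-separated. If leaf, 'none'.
Answer: E C

Derivation:
Node H's children (from adjacency): E, C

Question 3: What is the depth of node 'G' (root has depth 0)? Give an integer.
Answer: 1

Derivation:
Path from root to G: B -> G
Depth = number of edges = 1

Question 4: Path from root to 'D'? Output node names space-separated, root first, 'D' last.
Answer: B G D

Derivation:
Walk down from root: B -> G -> D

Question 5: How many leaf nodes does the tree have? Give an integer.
Leaves (nodes with no children): C, D, E, F

Answer: 4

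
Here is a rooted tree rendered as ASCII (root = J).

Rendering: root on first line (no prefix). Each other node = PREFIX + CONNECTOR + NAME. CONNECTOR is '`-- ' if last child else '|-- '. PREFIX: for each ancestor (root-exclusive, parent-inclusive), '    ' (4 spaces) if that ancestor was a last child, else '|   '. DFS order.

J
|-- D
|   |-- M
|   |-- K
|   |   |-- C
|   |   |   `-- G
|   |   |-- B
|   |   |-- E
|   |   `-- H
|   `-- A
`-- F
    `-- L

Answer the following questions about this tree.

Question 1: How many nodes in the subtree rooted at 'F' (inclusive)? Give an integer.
Subtree rooted at F contains: F, L
Count = 2

Answer: 2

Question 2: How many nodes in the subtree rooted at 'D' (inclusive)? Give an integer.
Subtree rooted at D contains: A, B, C, D, E, G, H, K, M
Count = 9

Answer: 9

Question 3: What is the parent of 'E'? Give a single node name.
Scan adjacency: E appears as child of K

Answer: K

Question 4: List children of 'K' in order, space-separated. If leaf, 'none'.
Answer: C B E H

Derivation:
Node K's children (from adjacency): C, B, E, H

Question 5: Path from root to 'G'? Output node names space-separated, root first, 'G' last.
Answer: J D K C G

Derivation:
Walk down from root: J -> D -> K -> C -> G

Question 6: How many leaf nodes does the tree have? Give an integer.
Answer: 7

Derivation:
Leaves (nodes with no children): A, B, E, G, H, L, M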